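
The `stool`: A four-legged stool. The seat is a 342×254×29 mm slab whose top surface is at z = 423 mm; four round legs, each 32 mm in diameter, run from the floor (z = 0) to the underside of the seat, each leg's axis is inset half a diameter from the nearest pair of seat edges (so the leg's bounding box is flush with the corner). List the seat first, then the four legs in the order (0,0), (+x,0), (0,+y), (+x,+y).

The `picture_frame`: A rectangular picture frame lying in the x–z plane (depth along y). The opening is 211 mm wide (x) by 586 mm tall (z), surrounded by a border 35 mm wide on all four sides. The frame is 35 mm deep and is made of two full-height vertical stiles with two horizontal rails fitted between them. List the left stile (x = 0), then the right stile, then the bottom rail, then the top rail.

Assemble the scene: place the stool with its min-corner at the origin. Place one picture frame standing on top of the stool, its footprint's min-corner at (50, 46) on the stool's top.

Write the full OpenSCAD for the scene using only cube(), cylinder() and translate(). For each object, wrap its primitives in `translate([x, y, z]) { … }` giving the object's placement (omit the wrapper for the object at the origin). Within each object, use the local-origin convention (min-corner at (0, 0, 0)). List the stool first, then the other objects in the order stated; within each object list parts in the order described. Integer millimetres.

translate([0, 0, 394]) cube([342, 254, 29]);
translate([16, 16, 0]) cylinder(h = 394, r = 16);
translate([326, 16, 0]) cylinder(h = 394, r = 16);
translate([16, 238, 0]) cylinder(h = 394, r = 16);
translate([326, 238, 0]) cylinder(h = 394, r = 16);
translate([50, 46, 423]) {
  cube([35, 35, 656]);
  translate([246, 0, 0]) cube([35, 35, 656]);
  translate([35, 0, 0]) cube([211, 35, 35]);
  translate([35, 0, 621]) cube([211, 35, 35]);
}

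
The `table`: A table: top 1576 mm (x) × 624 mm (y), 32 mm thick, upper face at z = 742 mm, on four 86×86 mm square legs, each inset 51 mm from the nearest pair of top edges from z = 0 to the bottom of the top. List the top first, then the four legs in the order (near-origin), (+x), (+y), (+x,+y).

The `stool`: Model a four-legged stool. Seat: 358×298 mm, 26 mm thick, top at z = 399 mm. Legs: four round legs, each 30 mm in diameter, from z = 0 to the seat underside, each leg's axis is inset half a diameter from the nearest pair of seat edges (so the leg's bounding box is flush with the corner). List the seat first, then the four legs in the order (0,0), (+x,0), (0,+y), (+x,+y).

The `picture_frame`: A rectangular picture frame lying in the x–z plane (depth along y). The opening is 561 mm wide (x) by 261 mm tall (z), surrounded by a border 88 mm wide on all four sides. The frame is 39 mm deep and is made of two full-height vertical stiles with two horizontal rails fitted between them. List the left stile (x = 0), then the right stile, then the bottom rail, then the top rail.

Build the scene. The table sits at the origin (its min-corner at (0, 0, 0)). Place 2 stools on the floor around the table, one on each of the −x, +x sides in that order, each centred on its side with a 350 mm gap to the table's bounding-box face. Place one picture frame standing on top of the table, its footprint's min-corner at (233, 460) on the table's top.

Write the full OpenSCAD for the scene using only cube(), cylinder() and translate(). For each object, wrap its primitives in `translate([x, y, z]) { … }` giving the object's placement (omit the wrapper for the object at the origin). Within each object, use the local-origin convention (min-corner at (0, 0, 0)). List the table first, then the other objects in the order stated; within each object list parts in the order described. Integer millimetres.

translate([0, 0, 710]) cube([1576, 624, 32]);
translate([51, 51, 0]) cube([86, 86, 710]);
translate([1439, 51, 0]) cube([86, 86, 710]);
translate([51, 487, 0]) cube([86, 86, 710]);
translate([1439, 487, 0]) cube([86, 86, 710]);
translate([-708, 163, 0]) {
  translate([0, 0, 373]) cube([358, 298, 26]);
  translate([15, 15, 0]) cylinder(h = 373, r = 15);
  translate([343, 15, 0]) cylinder(h = 373, r = 15);
  translate([15, 283, 0]) cylinder(h = 373, r = 15);
  translate([343, 283, 0]) cylinder(h = 373, r = 15);
}
translate([1926, 163, 0]) {
  translate([0, 0, 373]) cube([358, 298, 26]);
  translate([15, 15, 0]) cylinder(h = 373, r = 15);
  translate([343, 15, 0]) cylinder(h = 373, r = 15);
  translate([15, 283, 0]) cylinder(h = 373, r = 15);
  translate([343, 283, 0]) cylinder(h = 373, r = 15);
}
translate([233, 460, 742]) {
  cube([88, 39, 437]);
  translate([649, 0, 0]) cube([88, 39, 437]);
  translate([88, 0, 0]) cube([561, 39, 88]);
  translate([88, 0, 349]) cube([561, 39, 88]);
}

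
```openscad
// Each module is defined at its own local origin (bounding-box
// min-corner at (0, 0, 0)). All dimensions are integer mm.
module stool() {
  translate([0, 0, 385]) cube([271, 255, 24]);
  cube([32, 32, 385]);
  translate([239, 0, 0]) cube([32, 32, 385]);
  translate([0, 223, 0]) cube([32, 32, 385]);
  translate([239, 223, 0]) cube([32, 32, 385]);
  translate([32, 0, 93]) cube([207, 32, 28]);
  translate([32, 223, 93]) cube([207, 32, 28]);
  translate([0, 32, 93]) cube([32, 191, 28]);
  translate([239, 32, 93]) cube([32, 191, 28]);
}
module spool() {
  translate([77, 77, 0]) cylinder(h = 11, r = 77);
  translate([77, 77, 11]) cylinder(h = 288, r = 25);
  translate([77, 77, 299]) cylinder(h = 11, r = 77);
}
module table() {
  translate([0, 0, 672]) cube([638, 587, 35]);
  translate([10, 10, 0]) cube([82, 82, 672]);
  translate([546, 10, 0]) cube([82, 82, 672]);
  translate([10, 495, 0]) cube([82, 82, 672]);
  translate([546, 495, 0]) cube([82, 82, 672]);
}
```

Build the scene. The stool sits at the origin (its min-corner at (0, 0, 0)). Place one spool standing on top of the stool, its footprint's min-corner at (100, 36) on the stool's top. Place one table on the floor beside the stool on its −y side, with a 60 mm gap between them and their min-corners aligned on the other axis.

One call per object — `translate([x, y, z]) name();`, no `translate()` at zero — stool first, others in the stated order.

stool();
translate([100, 36, 409]) spool();
translate([0, -647, 0]) table();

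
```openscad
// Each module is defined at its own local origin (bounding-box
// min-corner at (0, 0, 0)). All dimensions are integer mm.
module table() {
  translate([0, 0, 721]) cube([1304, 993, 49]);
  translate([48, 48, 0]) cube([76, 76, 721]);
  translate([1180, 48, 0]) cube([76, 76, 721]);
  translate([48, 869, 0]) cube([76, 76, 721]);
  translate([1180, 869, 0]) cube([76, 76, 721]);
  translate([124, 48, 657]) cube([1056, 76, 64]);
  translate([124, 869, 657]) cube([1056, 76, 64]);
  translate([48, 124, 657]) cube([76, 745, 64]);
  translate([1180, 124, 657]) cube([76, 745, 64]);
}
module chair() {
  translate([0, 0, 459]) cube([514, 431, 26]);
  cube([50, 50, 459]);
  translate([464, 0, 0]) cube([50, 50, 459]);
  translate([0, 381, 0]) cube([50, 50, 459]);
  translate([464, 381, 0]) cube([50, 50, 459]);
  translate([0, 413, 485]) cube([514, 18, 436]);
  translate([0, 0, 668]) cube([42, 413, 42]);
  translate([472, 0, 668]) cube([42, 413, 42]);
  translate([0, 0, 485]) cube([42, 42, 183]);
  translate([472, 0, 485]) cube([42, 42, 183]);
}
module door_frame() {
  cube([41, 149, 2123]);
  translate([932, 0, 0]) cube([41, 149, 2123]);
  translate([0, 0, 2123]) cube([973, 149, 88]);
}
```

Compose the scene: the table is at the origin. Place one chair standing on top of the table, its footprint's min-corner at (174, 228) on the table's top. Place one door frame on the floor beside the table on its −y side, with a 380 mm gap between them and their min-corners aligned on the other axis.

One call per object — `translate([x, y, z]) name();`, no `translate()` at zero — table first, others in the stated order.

table();
translate([174, 228, 770]) chair();
translate([0, -529, 0]) door_frame();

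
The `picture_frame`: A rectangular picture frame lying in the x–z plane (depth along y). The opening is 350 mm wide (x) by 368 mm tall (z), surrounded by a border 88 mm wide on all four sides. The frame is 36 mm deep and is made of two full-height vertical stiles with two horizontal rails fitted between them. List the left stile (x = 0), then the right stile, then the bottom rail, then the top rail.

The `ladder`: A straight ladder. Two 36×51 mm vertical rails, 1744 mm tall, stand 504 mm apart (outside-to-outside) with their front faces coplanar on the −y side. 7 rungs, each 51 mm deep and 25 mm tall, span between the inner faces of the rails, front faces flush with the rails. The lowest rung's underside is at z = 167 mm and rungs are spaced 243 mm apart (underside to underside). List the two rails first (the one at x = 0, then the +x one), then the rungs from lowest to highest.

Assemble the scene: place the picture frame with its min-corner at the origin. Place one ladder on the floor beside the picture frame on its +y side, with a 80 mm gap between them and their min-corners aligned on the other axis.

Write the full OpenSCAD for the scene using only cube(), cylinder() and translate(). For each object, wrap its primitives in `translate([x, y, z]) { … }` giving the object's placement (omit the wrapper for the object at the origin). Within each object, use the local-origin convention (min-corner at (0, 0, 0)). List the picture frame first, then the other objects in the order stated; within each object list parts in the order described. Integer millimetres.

cube([88, 36, 544]);
translate([438, 0, 0]) cube([88, 36, 544]);
translate([88, 0, 0]) cube([350, 36, 88]);
translate([88, 0, 456]) cube([350, 36, 88]);
translate([0, 116, 0]) {
  cube([36, 51, 1744]);
  translate([468, 0, 0]) cube([36, 51, 1744]);
  translate([36, 0, 167]) cube([432, 51, 25]);
  translate([36, 0, 410]) cube([432, 51, 25]);
  translate([36, 0, 653]) cube([432, 51, 25]);
  translate([36, 0, 896]) cube([432, 51, 25]);
  translate([36, 0, 1139]) cube([432, 51, 25]);
  translate([36, 0, 1382]) cube([432, 51, 25]);
  translate([36, 0, 1625]) cube([432, 51, 25]);
}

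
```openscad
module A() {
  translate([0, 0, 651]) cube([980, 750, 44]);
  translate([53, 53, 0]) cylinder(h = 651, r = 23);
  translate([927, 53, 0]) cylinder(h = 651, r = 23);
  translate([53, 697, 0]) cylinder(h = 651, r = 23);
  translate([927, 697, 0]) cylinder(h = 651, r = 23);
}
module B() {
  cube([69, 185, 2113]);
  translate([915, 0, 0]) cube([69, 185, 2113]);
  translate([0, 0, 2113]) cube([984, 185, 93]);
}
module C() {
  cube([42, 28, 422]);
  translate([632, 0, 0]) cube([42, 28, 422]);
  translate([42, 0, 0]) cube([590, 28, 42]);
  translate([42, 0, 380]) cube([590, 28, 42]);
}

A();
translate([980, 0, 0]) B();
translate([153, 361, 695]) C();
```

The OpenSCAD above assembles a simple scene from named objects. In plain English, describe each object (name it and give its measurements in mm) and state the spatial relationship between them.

A is a table: top 980 mm (x) × 750 mm (y), 44 mm thick, upper face at z = 695 mm, on four round legs of 46 mm diameter, each leg's bounding box inset 30 mm from the nearest pair of top edges, running from z = 0 to the bottom of the top.

B is a door frame. The clear opening is 846 mm wide and 2113 mm high. Two 69 mm wide jambs, 185 mm deep, stand either side of the opening from the floor to the top of the opening. A 93 mm thick head sits across the top of both jambs, spanning the full outside width of the frame.

C is a rectangular picture frame lying in the x–z plane (depth along y). The opening is 590 mm wide (x) by 338 mm tall (z), surrounded by a border 42 mm wide on all four sides. The frame is 28 mm deep and is made of two full-height vertical stiles with two horizontal rails fitted between them.

The door frame is against the table's +x side, with their −y faces flush. The picture frame is on top of the table, centred.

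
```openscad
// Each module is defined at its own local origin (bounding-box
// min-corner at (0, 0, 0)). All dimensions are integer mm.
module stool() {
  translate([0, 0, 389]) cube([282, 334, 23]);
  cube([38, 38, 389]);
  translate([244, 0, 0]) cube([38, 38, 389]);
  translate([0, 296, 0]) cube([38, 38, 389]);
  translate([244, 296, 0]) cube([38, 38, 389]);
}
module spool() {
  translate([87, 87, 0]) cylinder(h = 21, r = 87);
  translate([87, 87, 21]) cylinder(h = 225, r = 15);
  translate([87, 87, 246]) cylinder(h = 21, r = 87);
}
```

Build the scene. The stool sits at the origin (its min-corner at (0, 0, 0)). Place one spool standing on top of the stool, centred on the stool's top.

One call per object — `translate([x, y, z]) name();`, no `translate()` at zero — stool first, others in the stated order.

stool();
translate([54, 80, 412]) spool();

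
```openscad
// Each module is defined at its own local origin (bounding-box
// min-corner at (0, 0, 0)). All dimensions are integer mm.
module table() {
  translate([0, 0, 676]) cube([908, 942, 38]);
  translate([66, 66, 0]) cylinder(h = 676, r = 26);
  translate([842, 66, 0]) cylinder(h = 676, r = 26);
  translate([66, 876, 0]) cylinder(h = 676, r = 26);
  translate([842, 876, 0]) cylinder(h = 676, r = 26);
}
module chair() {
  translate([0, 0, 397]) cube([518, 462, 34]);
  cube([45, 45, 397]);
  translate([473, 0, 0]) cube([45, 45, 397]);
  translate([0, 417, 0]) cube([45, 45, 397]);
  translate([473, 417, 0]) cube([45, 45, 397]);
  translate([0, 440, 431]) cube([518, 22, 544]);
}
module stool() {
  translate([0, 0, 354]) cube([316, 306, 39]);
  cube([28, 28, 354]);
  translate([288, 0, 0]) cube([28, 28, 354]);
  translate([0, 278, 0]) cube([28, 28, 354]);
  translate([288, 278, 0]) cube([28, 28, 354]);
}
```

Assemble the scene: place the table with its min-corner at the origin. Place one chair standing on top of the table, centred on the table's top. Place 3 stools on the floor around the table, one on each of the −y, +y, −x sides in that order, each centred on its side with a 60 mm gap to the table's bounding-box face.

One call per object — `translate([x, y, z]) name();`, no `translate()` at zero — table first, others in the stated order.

table();
translate([195, 240, 714]) chair();
translate([296, -366, 0]) stool();
translate([296, 1002, 0]) stool();
translate([-376, 318, 0]) stool();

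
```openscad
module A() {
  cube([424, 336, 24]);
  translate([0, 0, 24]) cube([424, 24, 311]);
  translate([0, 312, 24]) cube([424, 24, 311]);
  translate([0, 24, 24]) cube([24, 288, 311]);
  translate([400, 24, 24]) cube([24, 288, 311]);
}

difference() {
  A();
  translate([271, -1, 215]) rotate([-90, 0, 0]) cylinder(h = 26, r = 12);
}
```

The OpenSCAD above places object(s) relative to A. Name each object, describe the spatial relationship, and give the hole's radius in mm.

The subtracted cylinder has r = 12 mm.

A is an open box. The open box has a circular hole through its front wall. The hole's radius is 12 mm.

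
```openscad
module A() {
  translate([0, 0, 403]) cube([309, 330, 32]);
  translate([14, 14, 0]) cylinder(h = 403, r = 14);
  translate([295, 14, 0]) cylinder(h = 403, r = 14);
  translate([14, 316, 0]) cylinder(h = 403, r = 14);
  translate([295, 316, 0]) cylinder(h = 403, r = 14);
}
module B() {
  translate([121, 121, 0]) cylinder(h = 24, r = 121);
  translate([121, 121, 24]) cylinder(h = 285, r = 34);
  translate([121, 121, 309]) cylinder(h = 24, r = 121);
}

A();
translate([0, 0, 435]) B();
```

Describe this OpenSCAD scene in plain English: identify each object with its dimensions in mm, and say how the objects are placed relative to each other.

A is a simple wooden stool: a rectangular seat 309 mm (x) by 330 mm (y), 32 mm thick, top face at z = 435 mm, on four round legs, each 28 mm in diameter. The legs rest on z = 0, each leg's axis is inset half a diameter from the nearest pair of seat edges (so the leg's bounding box is flush with the corner).

B is a spool: two coaxial disc flanges of radius 121 mm and thickness 24 mm, joined by a core cylinder of radius 34 mm and height 285 mm. The lower flange rests on z = 0 and the three cylinders share a vertical axis.

The spool is on top of the stool.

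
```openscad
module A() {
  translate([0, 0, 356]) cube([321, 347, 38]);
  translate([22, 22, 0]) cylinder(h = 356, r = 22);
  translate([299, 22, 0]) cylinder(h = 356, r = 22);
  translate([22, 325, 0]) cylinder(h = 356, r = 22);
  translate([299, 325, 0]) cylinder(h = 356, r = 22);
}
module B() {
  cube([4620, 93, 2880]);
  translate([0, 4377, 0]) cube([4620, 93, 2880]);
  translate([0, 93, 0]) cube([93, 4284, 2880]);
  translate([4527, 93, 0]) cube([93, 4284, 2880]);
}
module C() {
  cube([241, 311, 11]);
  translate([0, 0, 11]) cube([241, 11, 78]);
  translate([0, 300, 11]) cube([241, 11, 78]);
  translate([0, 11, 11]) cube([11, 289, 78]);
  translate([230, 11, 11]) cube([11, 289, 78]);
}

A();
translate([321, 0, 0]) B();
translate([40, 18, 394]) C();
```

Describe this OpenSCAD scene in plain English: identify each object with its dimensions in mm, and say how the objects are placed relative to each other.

A is a four-legged stool. The seat is a 321×347×38 mm slab whose top surface is at z = 394 mm; four round legs, each 44 mm in diameter, run from the floor (z = 0) to the underside of the seat, each leg's axis is inset half a diameter from the nearest pair of seat edges (so the leg's bounding box is flush with the corner).

B is the wall frame of a small rectangular building: four walls, each 2880 mm tall and 93 mm thick, enclosing a footprint 4620 mm (x) by 4470 mm (y) outside-to-outside, with no floor or roof. The front and back walls (the −y and +y sides) span the full width; the two side walls fit between them.

C is an open-topped rectangular box: outside dimensions 241×311×89 mm, with a uniform wall and base thickness of 11 mm. The base is a full 241×311 slab on the floor; four walls sit on top of the base. The front and back walls (the −y and +y sides) span the full width; the two side walls fit between them.

The house frame is against the stool's +x side, with their −y faces flush. The open box is on top of the stool, centred.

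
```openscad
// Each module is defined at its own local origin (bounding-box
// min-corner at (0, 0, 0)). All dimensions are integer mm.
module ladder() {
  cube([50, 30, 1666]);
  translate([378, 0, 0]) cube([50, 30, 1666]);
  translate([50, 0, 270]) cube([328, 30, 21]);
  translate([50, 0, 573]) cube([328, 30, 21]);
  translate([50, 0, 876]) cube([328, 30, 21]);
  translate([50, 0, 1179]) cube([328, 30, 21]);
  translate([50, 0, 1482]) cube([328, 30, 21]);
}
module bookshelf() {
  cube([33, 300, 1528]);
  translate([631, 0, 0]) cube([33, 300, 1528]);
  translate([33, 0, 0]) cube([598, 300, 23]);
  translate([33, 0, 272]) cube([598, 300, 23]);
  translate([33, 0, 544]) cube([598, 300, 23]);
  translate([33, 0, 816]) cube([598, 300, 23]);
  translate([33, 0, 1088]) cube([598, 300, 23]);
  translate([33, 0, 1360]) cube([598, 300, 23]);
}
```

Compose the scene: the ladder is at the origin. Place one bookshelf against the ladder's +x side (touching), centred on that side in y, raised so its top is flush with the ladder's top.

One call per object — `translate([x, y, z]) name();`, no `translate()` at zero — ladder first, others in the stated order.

ladder();
translate([428, -135, 138]) bookshelf();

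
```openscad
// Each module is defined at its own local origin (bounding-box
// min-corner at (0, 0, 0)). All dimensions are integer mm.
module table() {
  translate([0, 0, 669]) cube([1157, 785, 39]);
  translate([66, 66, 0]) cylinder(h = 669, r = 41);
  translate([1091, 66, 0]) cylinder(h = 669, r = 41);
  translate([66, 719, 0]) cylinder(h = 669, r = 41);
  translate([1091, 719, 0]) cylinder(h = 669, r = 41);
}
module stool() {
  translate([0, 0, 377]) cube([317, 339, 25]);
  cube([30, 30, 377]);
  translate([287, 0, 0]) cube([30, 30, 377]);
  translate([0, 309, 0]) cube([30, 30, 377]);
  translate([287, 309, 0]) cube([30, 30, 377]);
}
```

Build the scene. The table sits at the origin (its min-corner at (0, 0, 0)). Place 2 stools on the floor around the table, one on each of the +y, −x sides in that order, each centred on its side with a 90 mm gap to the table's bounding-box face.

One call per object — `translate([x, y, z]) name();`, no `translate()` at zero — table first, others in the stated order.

table();
translate([420, 875, 0]) stool();
translate([-407, 223, 0]) stool();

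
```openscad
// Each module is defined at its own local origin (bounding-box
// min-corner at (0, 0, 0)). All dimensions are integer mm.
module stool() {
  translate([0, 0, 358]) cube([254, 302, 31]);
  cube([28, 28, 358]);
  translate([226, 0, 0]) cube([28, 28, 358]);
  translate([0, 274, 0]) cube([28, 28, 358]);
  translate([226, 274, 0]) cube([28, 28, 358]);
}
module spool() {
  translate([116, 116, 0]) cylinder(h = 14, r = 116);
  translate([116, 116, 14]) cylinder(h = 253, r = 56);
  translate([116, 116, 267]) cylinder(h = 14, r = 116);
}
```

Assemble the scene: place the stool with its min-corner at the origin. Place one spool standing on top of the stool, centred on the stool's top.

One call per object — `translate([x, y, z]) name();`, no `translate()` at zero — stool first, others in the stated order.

stool();
translate([11, 35, 389]) spool();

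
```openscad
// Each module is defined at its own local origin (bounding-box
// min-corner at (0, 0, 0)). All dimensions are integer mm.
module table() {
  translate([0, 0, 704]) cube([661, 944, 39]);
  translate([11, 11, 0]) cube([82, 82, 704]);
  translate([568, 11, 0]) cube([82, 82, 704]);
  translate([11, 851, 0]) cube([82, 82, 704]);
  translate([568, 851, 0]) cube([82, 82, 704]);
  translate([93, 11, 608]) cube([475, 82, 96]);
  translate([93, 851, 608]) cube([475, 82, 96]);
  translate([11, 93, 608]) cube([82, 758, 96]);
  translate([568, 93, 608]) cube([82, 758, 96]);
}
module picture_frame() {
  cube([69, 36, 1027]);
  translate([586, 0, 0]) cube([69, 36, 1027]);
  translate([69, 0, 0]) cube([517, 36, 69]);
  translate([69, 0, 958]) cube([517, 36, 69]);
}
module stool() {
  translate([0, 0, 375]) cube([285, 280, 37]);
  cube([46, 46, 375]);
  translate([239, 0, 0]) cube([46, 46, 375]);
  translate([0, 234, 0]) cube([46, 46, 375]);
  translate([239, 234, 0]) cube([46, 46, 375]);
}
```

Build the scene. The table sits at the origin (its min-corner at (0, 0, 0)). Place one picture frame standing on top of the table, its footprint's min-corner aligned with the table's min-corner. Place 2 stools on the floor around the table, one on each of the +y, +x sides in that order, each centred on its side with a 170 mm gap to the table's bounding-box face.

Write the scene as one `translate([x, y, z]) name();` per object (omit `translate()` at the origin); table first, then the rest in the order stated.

table();
translate([0, 0, 743]) picture_frame();
translate([188, 1114, 0]) stool();
translate([831, 332, 0]) stool();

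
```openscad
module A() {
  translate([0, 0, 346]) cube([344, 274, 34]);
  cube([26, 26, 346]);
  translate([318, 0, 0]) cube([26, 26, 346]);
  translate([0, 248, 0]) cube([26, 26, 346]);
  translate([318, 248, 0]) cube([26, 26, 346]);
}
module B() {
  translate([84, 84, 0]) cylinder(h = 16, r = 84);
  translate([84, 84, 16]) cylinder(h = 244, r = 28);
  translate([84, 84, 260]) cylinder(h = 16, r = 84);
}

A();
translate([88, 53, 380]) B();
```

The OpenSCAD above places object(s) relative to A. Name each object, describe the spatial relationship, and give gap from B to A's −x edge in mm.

A is a stool. B is a spool. The spool is on top of the stool, centred. The gap from the spool to the stool's −x edge is 88 mm.

The spool's min-x is at 88; the stool's min-x is 0; gap = 88 mm.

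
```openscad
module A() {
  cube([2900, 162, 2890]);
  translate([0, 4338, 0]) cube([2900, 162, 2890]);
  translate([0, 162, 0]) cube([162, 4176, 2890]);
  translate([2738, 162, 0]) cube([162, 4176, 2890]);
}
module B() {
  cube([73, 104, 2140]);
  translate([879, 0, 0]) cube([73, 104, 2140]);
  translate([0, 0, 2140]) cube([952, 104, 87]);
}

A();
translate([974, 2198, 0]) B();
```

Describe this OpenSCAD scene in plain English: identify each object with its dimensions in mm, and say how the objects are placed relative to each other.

A is the wall frame of a small rectangular building: four walls, each 2890 mm tall and 162 mm thick, enclosing a footprint 2900 mm (x) by 4500 mm (y) outside-to-outside, with no floor or roof. The front and back walls (the −y and +y sides) span the full width; the two side walls fit between them.

B is a rectangular door frame: two vertical jambs of 73×104 mm section, 2140 mm tall, with a clear opening 806 mm wide between their inner faces. A header 87 mm tall and 104 mm deep lies on top of the jambs and spans the full outside width.

The door frame sits inside the house frame, centred.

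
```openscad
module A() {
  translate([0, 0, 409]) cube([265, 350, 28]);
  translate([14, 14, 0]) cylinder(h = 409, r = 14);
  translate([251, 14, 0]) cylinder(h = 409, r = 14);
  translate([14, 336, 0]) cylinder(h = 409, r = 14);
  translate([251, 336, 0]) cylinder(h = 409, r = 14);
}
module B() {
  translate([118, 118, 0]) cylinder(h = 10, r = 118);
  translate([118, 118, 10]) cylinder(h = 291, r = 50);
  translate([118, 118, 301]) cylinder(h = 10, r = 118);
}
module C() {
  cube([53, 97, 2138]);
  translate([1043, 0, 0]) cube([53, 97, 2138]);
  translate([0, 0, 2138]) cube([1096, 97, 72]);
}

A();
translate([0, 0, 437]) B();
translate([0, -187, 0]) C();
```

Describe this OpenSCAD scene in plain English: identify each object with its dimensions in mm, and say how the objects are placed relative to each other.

A is a simple wooden stool: a rectangular seat 265 mm (x) by 350 mm (y), 28 mm thick, top face at z = 437 mm, on four round legs, each 28 mm in diameter. The legs rest on z = 0, each leg's axis is inset half a diameter from the nearest pair of seat edges (so the leg's bounding box is flush with the corner).

B is a spool: two coaxial disc flanges of radius 118 mm and thickness 10 mm, joined by a core cylinder of radius 50 mm and height 291 mm. The lower flange rests on z = 0 and the three cylinders share a vertical axis.

C is a rectangular door frame: two vertical jambs of 53×97 mm section, 2138 mm tall, with a clear opening 990 mm wide between their inner faces. A header 72 mm tall and 97 mm deep lies on top of the jambs and spans the full outside width.

The spool is on top of the stool. The door frame is on the floor beside the stool on its −y side.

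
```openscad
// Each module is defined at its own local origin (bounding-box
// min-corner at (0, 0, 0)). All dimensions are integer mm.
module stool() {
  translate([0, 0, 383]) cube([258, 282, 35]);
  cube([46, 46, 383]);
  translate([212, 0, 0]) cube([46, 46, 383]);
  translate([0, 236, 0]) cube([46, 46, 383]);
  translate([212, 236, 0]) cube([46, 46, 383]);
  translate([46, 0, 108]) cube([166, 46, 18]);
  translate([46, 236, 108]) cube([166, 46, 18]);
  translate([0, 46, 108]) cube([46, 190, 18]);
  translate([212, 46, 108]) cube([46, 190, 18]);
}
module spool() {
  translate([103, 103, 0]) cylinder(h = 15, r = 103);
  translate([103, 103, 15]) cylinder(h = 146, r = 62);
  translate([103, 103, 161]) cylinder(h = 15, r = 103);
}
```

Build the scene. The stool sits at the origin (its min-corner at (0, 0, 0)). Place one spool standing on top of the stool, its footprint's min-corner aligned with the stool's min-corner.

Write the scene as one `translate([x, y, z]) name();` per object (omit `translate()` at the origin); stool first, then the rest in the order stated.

stool();
translate([0, 0, 418]) spool();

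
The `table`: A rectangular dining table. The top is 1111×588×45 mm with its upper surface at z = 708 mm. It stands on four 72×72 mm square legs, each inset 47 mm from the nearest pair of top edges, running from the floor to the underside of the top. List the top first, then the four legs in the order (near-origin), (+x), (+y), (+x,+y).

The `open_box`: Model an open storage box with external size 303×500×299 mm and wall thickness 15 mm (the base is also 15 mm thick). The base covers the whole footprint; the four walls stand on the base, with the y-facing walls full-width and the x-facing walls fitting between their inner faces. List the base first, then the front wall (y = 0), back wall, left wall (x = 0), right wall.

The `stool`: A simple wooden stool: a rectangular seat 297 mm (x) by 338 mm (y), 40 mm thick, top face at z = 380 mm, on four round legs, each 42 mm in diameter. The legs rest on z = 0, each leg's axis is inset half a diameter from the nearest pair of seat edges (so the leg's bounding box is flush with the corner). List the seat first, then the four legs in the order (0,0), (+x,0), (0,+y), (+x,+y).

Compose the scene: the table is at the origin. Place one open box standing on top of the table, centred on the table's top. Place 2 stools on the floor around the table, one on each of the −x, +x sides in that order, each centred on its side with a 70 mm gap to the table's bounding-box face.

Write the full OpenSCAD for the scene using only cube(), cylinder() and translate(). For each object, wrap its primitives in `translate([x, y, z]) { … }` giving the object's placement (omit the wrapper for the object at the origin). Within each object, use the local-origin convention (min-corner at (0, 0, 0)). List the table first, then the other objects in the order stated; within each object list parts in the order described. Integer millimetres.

translate([0, 0, 663]) cube([1111, 588, 45]);
translate([47, 47, 0]) cube([72, 72, 663]);
translate([992, 47, 0]) cube([72, 72, 663]);
translate([47, 469, 0]) cube([72, 72, 663]);
translate([992, 469, 0]) cube([72, 72, 663]);
translate([404, 44, 708]) {
  cube([303, 500, 15]);
  translate([0, 0, 15]) cube([303, 15, 284]);
  translate([0, 485, 15]) cube([303, 15, 284]);
  translate([0, 15, 15]) cube([15, 470, 284]);
  translate([288, 15, 15]) cube([15, 470, 284]);
}
translate([-367, 125, 0]) {
  translate([0, 0, 340]) cube([297, 338, 40]);
  translate([21, 21, 0]) cylinder(h = 340, r = 21);
  translate([276, 21, 0]) cylinder(h = 340, r = 21);
  translate([21, 317, 0]) cylinder(h = 340, r = 21);
  translate([276, 317, 0]) cylinder(h = 340, r = 21);
}
translate([1181, 125, 0]) {
  translate([0, 0, 340]) cube([297, 338, 40]);
  translate([21, 21, 0]) cylinder(h = 340, r = 21);
  translate([276, 21, 0]) cylinder(h = 340, r = 21);
  translate([21, 317, 0]) cylinder(h = 340, r = 21);
  translate([276, 317, 0]) cylinder(h = 340, r = 21);
}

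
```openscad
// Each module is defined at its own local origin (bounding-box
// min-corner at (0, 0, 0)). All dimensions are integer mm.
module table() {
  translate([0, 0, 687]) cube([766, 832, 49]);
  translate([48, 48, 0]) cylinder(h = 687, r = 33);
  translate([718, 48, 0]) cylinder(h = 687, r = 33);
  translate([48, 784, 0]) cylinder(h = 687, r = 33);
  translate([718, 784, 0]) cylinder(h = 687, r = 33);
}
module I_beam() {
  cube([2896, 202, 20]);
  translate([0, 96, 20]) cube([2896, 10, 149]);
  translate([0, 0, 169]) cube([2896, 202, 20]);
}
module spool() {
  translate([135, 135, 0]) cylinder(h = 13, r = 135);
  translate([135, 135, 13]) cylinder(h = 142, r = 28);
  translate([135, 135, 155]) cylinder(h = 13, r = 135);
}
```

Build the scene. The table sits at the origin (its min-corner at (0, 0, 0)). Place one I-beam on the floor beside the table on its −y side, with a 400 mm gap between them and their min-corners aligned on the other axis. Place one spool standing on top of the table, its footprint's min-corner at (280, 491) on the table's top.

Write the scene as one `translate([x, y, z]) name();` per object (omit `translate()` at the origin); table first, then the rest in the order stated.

table();
translate([0, -602, 0]) I_beam();
translate([280, 491, 736]) spool();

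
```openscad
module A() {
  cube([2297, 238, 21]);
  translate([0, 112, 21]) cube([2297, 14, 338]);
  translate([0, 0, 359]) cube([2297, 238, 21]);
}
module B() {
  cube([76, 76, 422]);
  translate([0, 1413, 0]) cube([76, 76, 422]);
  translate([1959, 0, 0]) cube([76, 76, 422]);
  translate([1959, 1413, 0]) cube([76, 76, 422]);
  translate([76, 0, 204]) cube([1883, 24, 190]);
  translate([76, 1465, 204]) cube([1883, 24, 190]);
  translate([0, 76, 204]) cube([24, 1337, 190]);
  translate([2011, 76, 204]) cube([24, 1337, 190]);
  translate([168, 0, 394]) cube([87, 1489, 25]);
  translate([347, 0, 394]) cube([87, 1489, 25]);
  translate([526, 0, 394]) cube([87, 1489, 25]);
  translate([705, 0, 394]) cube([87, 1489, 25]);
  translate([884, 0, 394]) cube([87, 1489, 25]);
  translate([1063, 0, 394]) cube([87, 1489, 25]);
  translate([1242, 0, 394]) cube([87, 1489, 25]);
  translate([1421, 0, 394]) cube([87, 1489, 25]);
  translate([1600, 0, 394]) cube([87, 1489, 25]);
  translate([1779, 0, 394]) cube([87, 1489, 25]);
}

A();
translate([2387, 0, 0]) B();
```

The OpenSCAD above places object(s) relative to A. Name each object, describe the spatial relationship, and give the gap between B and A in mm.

The bed frame's nearest face is 90 mm from the I-beam's +x face.

A is an I-beam. B is a bed frame. The bed frame is on the floor beside the I-beam on its +x side. The gap between the bed frame and the I-beam is 90 mm.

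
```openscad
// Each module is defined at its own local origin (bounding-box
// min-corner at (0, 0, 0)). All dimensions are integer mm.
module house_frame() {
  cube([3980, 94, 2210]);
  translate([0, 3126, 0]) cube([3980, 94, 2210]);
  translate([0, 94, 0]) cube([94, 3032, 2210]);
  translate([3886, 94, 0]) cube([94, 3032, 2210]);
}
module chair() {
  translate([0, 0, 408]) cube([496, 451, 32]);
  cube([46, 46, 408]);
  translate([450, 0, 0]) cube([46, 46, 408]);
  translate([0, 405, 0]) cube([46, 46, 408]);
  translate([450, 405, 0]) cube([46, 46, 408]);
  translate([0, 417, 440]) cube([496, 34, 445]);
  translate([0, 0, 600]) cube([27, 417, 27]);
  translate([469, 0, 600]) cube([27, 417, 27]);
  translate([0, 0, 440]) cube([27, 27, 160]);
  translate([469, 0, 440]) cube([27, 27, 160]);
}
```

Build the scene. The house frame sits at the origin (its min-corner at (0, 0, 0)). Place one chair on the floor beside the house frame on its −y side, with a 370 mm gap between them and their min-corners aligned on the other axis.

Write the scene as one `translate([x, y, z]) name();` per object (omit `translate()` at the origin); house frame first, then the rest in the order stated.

house_frame();
translate([0, -821, 0]) chair();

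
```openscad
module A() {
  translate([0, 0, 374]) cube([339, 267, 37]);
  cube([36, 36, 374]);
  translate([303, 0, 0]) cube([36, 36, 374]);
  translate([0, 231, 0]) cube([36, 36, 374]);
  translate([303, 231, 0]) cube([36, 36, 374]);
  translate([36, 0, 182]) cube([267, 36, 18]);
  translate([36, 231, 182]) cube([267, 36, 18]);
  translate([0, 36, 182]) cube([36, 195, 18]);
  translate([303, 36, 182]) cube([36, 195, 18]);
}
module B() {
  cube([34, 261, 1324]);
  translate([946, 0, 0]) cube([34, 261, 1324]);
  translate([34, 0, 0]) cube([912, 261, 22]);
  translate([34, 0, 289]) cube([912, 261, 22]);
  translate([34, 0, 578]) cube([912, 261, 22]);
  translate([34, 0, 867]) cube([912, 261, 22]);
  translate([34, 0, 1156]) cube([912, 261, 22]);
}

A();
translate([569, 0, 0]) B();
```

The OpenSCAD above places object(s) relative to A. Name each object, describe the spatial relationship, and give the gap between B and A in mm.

The bookshelf's nearest face is 230 mm from the stool's +x face.

A is a stool. B is a bookshelf. The bookshelf is on the floor beside the stool on its +x side. The gap between the bookshelf and the stool is 230 mm.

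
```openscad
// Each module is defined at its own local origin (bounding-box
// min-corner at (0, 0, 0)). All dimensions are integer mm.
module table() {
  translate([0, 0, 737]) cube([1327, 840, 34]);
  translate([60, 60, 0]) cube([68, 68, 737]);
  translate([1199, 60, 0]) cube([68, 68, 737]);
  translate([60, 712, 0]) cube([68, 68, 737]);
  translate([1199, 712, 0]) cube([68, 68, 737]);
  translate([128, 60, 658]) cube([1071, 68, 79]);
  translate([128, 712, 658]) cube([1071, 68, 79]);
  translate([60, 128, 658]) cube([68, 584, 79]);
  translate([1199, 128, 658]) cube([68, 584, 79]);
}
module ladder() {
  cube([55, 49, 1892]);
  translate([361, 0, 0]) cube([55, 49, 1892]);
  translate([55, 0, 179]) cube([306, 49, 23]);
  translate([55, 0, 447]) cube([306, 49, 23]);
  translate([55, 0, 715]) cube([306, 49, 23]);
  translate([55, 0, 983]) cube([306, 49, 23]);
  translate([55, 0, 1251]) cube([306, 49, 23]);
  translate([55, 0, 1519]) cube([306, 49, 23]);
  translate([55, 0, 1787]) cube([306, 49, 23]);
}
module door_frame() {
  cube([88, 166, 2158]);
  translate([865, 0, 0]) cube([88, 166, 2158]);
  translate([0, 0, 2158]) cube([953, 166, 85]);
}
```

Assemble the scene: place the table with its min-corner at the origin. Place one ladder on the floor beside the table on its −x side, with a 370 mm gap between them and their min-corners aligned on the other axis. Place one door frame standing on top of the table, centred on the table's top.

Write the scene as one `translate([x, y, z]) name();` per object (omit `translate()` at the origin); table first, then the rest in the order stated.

table();
translate([-786, 0, 0]) ladder();
translate([187, 337, 771]) door_frame();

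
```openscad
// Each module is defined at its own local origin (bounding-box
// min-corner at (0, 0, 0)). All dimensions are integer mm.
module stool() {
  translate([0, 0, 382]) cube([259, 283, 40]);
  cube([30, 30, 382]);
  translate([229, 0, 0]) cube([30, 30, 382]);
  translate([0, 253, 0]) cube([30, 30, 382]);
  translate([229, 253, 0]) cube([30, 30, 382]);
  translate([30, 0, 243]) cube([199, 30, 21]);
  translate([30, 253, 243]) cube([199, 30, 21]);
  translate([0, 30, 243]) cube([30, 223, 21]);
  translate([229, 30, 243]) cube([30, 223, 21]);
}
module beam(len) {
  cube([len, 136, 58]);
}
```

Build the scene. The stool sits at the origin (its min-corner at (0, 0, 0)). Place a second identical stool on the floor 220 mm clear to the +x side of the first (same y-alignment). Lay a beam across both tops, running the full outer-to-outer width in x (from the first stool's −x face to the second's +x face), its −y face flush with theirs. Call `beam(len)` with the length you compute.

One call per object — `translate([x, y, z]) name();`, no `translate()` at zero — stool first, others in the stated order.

stool();
translate([479, 0, 0]) stool();
translate([0, 0, 422]) beam(738);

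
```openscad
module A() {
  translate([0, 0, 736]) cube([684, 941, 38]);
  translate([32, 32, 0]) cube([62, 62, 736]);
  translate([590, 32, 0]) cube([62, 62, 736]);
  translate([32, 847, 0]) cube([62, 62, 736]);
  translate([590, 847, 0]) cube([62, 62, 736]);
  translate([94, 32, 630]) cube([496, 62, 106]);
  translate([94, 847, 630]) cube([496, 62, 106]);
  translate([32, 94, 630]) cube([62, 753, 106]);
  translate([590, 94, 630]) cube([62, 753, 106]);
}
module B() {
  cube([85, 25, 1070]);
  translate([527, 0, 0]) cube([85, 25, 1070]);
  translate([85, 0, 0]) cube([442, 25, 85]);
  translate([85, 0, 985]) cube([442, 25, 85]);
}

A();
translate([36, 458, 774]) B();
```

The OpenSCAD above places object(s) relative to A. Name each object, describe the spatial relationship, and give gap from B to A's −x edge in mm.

The picture frame's min-x is at 36; the table's min-x is 0; gap = 36 mm.

A is a table. B is a picture frame. The picture frame is on top of the table, centred. The gap from the picture frame to the table's −x edge is 36 mm.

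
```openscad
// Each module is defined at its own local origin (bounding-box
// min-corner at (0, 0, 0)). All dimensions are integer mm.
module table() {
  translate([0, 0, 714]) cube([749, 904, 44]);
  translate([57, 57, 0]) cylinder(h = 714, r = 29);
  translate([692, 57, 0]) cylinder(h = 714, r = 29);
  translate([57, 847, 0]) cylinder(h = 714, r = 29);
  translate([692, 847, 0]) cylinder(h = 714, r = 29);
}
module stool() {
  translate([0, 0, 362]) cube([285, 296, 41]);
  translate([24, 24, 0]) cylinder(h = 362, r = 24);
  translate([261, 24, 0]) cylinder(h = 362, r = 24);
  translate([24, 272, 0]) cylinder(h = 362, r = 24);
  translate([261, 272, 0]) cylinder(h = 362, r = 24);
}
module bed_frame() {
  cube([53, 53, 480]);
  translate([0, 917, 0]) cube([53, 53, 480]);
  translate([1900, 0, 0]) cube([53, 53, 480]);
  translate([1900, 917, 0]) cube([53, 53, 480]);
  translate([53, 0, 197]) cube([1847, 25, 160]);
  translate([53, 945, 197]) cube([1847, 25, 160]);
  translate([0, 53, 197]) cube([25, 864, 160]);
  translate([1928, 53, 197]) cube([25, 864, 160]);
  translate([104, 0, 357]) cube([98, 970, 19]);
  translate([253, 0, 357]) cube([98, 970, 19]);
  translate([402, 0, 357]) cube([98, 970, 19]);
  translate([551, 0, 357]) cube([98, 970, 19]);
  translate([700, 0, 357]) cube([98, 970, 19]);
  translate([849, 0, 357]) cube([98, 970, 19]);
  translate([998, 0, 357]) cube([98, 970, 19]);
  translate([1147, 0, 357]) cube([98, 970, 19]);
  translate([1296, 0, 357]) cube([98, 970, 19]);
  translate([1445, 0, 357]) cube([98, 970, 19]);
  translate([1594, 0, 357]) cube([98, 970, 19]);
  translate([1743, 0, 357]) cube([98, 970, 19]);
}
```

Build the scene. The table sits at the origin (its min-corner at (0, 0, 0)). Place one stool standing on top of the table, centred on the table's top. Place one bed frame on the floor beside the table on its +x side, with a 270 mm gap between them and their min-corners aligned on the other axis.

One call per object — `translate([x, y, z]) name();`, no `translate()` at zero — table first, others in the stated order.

table();
translate([232, 304, 758]) stool();
translate([1019, 0, 0]) bed_frame();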